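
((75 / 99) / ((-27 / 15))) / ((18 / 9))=-125/594 = -0.21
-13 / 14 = -0.93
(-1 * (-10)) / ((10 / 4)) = 4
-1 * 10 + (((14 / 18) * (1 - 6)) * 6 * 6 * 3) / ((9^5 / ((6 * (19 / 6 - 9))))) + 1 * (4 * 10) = 595390/19683 = 30.25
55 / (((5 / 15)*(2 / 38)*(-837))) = -1045/279 = -3.75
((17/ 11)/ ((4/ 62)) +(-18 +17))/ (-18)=-505/396 = -1.28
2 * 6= 12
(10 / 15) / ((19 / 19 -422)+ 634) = 2/639 = 0.00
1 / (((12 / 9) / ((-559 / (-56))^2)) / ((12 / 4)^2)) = 8436987/12544 = 672.59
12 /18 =2/3 = 0.67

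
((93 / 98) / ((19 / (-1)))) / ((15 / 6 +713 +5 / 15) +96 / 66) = -3069/44074471 = 0.00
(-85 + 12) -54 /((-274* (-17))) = -170044/2329 = -73.01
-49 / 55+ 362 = 361.11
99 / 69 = 33/23 = 1.43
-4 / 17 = -0.24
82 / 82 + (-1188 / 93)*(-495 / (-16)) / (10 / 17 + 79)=-20161/5084 = -3.97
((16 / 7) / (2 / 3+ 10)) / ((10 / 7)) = 3/20 = 0.15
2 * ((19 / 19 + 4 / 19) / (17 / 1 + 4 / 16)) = 8/57 = 0.14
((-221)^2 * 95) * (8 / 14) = 18559580/7 = 2651368.57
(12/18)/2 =1/3 = 0.33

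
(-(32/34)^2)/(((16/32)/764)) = -391168/289 = -1353.52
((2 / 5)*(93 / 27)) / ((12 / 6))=31/45 = 0.69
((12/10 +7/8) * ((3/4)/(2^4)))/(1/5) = 249/512 = 0.49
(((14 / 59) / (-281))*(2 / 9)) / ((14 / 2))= -4/149211 = 0.00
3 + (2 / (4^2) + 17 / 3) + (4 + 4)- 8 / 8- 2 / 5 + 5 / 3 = 2047/120 = 17.06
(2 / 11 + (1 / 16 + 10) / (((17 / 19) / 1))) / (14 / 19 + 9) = 649667/553520 = 1.17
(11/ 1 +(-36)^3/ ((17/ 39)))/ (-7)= 1819397/119 = 15289.05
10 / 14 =5/7 = 0.71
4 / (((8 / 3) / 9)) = 27/2 = 13.50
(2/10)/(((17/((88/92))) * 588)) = 11/574770 = 0.00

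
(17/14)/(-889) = -17/12446 = 0.00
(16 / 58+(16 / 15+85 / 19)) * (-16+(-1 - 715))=-11729324/2755 = -4257.47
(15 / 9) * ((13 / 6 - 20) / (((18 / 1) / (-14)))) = 3745/162 = 23.12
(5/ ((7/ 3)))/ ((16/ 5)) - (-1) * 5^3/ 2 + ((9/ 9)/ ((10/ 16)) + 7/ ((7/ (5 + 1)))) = 39631/560 = 70.77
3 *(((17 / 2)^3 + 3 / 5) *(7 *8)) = 103273.80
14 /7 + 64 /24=14/3 = 4.67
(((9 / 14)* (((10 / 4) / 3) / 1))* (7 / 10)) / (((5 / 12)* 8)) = 9/80 = 0.11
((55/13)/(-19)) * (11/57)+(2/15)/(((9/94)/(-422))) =-372351073/633555 = -587.72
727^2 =528529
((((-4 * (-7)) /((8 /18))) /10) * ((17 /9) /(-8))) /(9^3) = -119/58320 = 0.00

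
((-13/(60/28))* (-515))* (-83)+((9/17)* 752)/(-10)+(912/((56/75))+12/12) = -460774634/1785 = -258137.05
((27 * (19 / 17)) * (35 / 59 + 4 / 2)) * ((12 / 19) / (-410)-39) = -36914373/12095 = -3052.04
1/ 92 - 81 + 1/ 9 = -66967/828 = -80.88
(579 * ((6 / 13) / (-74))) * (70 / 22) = -60795/5291 = -11.49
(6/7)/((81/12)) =8/63 = 0.13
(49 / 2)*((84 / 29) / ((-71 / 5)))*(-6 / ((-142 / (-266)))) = 8211420/146189 = 56.17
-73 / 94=-0.78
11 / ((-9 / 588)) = -718.67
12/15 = 4/5 = 0.80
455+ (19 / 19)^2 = 456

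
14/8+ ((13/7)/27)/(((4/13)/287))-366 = -16205/54 = -300.09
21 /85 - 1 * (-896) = 76181/85 = 896.25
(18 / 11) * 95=1710/11 = 155.45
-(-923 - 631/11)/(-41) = -10784/451 = -23.91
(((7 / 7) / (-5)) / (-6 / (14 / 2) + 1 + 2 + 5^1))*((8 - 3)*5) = -7/10 = -0.70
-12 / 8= -3/2 = -1.50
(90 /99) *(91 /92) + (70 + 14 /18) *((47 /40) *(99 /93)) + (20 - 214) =-104.57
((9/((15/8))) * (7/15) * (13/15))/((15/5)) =728/1125 = 0.65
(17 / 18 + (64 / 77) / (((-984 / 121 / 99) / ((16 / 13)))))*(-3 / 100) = 30917/89544 = 0.35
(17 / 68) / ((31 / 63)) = 63/124 = 0.51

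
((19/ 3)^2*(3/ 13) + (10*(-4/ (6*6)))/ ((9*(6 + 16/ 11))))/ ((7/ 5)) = 1994560/302211 = 6.60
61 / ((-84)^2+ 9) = 61/7065 = 0.01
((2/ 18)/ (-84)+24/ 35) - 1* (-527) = 1994647/3780 = 527.68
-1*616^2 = -379456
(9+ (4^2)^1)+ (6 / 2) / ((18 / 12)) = 27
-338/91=-26/7 = -3.71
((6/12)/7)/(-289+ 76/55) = -55/221466 = 0.00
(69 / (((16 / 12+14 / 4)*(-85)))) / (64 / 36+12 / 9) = -1863/34510 = -0.05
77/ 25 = 3.08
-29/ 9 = -3.22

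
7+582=589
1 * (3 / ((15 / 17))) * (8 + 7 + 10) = 85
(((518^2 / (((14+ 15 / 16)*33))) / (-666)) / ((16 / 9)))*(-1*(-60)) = -72520/2629 = -27.58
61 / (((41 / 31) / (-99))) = -187209/41 = -4566.07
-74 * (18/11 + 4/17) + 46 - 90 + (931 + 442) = 222623/187 = 1190.50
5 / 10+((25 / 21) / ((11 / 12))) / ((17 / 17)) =277/154 = 1.80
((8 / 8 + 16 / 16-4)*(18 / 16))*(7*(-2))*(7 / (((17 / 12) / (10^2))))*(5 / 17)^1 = 1323000/289 = 4577.85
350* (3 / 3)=350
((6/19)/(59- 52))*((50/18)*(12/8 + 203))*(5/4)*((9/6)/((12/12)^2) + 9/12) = 153375/2128 = 72.07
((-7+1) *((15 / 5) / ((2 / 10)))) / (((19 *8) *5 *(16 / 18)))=-81/608 = -0.13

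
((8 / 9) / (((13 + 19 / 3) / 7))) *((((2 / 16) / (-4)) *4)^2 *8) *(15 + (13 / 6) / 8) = 0.61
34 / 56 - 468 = -13087/28 = -467.39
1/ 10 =0.10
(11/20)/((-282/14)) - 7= -19817/2820 = -7.03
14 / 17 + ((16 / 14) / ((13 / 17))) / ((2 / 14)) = 2494/221 = 11.29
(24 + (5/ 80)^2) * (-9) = -55305/256 = -216.04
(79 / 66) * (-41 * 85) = -275315/66 = -4171.44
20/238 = 10/119 = 0.08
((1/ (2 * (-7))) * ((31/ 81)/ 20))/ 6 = -31/136080 = 0.00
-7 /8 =-0.88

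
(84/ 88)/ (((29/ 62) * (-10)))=-651/3190 = -0.20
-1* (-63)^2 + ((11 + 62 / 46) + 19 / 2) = -3947.15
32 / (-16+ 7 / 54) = -1728/857 = -2.02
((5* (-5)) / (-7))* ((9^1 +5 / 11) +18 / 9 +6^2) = 13050/77 = 169.48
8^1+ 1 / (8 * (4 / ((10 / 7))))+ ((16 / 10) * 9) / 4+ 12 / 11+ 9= 133891/6160 = 21.74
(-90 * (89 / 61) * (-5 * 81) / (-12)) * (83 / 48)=-14958675/1952 = -7663.26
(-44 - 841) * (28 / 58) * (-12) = 148680/29 = 5126.90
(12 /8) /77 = 3/154 = 0.02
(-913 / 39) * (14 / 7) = -1826/39 = -46.82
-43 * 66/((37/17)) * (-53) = 2557038/37 = 69109.14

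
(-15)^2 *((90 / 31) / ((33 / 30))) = 202500/341 = 593.84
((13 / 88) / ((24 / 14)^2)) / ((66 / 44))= 637/19008 = 0.03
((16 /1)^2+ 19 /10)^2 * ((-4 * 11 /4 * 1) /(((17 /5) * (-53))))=73163651/18020 = 4060.14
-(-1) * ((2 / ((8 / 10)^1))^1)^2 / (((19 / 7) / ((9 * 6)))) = 4725/38 = 124.34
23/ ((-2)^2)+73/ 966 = 11255/1932 = 5.83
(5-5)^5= 0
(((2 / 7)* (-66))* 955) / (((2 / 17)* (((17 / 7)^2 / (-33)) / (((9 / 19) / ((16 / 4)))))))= 65519685/646 = 101423.66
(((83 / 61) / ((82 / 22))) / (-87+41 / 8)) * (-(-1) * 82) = -14608/39955 = -0.37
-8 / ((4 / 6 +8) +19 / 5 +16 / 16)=-60/101 = -0.59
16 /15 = 1.07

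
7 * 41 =287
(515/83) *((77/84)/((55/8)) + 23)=35741/249 = 143.54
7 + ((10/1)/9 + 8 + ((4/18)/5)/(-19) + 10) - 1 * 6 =5731/285 = 20.11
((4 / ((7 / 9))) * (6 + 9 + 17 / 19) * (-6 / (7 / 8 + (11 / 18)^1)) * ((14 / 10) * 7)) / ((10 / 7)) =-115069248/50825 = -2264.03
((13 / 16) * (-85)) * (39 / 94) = -43095/1504 = -28.65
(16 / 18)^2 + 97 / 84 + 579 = 1317583/2268 = 580.94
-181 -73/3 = -616/3 = -205.33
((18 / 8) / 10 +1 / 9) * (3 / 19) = 121/2280 = 0.05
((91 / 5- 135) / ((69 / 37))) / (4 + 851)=-21608/294975 = -0.07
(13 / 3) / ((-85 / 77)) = -1001/255 = -3.93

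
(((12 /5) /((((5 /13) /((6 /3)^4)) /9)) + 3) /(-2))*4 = -45078/25 = -1803.12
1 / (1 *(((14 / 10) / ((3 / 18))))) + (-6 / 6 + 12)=467/42 = 11.12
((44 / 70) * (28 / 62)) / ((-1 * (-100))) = 11/3875 = 0.00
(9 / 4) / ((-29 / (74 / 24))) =-0.24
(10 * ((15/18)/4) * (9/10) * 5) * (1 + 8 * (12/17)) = 8475/136 = 62.32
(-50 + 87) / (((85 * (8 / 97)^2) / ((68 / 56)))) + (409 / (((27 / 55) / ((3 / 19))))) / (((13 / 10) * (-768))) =144860147/1867320 = 77.58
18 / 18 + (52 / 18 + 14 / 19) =791/171 = 4.63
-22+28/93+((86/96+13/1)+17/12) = -6.39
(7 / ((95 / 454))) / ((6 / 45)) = 4767/19 = 250.89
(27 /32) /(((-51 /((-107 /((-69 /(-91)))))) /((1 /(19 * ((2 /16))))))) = 29211/29716 = 0.98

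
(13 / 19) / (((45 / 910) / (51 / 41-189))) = -6071156/2337 = -2597.84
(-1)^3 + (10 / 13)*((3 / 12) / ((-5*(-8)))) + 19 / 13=97/208 = 0.47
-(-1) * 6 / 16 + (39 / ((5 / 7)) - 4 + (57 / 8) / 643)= 655681/12860 = 50.99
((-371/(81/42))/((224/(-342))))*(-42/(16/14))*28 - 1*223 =-2419591/8 = -302448.88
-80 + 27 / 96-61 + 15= -4023/32 = -125.72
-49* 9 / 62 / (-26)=441/1612 = 0.27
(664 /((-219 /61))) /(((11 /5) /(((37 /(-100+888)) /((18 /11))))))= -936655/388287 = -2.41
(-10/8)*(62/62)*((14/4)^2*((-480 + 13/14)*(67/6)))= 15727915/192 = 81916.22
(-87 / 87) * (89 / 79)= -89/79 = -1.13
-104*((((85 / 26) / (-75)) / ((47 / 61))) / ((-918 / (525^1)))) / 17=-4270/21573 = -0.20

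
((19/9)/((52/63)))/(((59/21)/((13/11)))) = 2793/2596 = 1.08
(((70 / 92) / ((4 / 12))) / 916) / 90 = 7/252816 = 0.00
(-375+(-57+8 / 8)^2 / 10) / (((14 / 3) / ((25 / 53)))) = -4605/742 = -6.21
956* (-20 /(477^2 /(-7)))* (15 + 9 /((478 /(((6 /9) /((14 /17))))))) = 669880/75843 = 8.83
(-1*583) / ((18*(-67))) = 583/1206 = 0.48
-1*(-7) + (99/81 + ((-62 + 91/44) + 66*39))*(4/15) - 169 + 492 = 297221/297 = 1000.74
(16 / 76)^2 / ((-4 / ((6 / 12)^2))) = -1/361 = 0.00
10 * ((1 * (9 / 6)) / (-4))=-15/4 = -3.75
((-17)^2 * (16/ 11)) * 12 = 55488/11 = 5044.36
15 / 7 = 2.14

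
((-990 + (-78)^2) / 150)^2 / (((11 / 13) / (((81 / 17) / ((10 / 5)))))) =759003453/233750 = 3247.07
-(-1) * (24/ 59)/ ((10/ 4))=48/295 = 0.16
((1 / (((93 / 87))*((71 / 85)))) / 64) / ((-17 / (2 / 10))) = -29/140864 = 0.00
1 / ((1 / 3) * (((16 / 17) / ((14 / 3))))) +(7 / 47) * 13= 6321/376 = 16.81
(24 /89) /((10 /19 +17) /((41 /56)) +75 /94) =585808/53736331 = 0.01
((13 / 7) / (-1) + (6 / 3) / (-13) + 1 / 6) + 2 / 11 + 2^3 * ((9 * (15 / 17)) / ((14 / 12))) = 52.79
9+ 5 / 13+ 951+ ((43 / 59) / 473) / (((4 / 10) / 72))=8105105/8437 = 960.66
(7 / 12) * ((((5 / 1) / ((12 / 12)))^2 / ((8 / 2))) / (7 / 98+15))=1225/5064 = 0.24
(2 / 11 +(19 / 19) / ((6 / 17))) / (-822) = -199/54252 = 0.00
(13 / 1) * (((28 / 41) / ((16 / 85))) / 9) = 7735/1476 = 5.24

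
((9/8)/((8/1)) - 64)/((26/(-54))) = 132.63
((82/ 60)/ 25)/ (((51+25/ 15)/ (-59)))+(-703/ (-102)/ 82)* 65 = 111544999/20648625 = 5.40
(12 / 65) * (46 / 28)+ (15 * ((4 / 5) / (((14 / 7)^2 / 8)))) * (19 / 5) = 41634/455 = 91.50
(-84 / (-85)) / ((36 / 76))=532/255 = 2.09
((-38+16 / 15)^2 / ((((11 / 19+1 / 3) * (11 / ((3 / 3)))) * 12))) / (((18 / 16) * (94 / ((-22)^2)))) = 64145444/1237275 = 51.84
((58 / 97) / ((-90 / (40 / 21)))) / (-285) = 232/5224905 = 0.00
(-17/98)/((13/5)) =-85/1274 = -0.07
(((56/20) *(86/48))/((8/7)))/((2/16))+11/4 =568/15 = 37.87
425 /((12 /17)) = 7225/12 = 602.08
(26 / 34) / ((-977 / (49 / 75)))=-637/1245675 = 0.00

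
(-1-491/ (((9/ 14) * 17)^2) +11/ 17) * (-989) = 4414.91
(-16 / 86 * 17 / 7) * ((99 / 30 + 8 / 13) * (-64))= 113.22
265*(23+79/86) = 545105/86 = 6338.43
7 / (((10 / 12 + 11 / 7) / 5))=14.55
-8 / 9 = -0.89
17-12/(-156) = 222/13 = 17.08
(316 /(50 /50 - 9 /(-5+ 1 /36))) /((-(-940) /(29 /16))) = 410089/1891280 = 0.22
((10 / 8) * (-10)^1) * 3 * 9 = -675/2 = -337.50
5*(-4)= -20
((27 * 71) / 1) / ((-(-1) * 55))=1917/55 = 34.85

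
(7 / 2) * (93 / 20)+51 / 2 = 1671/40 = 41.78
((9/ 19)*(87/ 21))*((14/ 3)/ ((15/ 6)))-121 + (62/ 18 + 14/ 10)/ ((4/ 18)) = -9076/95 = -95.54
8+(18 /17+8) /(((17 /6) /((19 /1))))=19868/289 = 68.75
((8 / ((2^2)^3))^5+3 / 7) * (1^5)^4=98311/229376 = 0.43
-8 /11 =-0.73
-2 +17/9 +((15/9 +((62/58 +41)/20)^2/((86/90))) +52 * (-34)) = -573412369/325467 = -1761.81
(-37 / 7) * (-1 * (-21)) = -111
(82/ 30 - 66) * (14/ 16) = -6643/120 = -55.36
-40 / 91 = -0.44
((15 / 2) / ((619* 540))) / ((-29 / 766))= -383/646236 = 0.00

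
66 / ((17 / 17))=66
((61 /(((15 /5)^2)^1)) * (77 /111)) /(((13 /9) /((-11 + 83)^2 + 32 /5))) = 121896544/7215 = 16894.88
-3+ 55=52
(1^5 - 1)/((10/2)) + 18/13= 18/13 = 1.38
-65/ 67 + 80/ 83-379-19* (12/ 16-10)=-4521233/22244 = -203.26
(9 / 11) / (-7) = -9/77 = -0.12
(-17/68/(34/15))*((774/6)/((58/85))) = -9675/464 = -20.85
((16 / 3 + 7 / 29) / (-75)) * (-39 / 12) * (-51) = -21437/1740 = -12.32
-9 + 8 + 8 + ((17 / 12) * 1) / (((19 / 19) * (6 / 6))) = 101/12 = 8.42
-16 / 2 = -8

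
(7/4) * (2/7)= 1/2 = 0.50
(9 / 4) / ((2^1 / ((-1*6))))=-6.75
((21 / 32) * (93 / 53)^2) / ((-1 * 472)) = -181629/42427136 = 0.00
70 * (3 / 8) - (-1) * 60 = 86.25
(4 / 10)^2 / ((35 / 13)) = 52/875 = 0.06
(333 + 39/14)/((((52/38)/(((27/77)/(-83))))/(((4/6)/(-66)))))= 267957/25589564 = 0.01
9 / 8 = 1.12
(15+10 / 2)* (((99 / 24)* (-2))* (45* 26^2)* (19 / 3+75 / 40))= -82400175/2 = -41200087.50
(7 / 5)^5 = 5.38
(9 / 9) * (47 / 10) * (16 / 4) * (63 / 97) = 5922/485 = 12.21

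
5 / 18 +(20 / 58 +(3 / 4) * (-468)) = -182897/522 = -350.38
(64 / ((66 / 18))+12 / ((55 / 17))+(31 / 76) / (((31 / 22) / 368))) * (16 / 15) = 2134976/15675 = 136.20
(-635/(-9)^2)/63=-635/5103 = -0.12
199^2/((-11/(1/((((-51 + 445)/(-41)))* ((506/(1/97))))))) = 1623641/212721388 = 0.01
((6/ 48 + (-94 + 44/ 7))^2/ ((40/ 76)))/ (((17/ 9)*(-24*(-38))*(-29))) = -14435415/49473536 = -0.29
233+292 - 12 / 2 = 519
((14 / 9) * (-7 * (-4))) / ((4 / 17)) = 1666/9 = 185.11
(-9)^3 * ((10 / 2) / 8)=-3645/8 = -455.62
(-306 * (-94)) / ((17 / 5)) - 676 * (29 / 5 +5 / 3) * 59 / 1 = -289340.53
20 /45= 4/9 = 0.44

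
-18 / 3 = -6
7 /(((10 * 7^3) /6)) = 3/245 = 0.01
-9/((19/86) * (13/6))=-4644/247 = -18.80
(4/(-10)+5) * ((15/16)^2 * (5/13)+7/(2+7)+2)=429295/29952 = 14.33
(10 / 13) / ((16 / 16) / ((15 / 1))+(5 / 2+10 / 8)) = 600/2977 = 0.20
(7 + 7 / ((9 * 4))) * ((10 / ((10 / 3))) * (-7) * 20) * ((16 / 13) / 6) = -72520/117 = -619.83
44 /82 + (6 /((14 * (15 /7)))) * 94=3964/205 = 19.34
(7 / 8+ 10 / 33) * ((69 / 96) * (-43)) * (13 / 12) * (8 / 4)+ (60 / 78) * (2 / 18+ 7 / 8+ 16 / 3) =-416903/5632 = -74.02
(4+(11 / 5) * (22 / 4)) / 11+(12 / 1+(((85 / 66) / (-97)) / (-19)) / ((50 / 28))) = 8188687/608190 = 13.46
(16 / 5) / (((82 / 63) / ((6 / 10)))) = 1512/1025 = 1.48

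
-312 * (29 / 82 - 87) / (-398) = -554190/8159 = -67.92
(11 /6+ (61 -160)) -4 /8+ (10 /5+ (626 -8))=1567/3 = 522.33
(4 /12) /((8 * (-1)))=-1/24 = -0.04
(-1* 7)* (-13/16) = 91/16 = 5.69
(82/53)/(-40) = -41/1060 = -0.04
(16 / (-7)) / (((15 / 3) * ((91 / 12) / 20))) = -1.21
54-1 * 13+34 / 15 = 649/15 = 43.27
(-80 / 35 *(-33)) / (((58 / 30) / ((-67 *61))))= -32369040/203 = -159453.40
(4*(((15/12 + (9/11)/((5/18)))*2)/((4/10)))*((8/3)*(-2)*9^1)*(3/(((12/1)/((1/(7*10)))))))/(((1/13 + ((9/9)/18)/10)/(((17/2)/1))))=-22030164/14861 = -1482.41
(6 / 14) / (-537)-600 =-751801/1253 = -600.00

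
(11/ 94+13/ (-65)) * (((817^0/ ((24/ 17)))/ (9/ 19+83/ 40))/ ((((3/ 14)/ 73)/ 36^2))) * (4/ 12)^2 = -7922544/7003 = -1131.31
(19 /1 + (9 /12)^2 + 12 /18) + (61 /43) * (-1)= 38825/2064 = 18.81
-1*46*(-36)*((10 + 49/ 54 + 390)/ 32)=20746.96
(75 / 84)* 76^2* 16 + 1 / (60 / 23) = 34656161/420 = 82514.67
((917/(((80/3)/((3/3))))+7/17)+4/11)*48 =1578111/935 = 1687.82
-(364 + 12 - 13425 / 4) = 11921/4 = 2980.25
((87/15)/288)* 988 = 7163/360 = 19.90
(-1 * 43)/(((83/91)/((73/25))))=-285649/2075 = -137.66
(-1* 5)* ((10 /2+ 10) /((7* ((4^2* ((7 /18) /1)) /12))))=-2025/98 = -20.66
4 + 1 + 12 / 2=11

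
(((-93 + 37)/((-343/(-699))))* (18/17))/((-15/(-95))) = -637488/833 = -765.29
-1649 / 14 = -117.79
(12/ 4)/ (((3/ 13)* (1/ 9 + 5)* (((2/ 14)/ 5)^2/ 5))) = 716625/46 = 15578.80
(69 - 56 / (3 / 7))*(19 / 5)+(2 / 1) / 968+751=750203/1452 = 516.67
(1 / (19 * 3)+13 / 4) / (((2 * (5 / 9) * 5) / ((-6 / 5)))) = -1341/1900 = -0.71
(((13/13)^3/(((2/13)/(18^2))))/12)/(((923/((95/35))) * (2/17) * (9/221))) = 214149/1988 = 107.72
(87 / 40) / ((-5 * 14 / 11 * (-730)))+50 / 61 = 102258377/124684000 = 0.82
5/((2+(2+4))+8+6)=5/22 = 0.23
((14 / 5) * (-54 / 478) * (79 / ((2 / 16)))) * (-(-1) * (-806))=192550176/1195 = 161129.85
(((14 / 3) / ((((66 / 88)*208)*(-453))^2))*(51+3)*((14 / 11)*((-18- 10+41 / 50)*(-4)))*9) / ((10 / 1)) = 441/70177250 = 0.00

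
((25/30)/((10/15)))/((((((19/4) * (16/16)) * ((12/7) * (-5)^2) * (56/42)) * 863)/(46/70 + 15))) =137/1639700 = 0.00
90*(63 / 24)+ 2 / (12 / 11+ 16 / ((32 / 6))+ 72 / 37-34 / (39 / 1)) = 77602809/327940 = 236.64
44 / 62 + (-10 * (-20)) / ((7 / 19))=117954/217 = 543.57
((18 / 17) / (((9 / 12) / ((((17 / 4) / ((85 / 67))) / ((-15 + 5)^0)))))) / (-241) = -402/20485 = -0.02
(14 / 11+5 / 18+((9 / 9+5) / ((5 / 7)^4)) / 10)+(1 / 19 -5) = -1.09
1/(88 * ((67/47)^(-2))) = 4489/194392 = 0.02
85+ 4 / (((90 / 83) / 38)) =10133/45 = 225.18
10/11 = 0.91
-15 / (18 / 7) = -35/6 = -5.83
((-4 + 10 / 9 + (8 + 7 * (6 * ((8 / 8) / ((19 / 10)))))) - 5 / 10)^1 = 9137/342 = 26.72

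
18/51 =6/17 = 0.35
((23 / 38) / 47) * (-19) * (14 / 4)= -161/188 = -0.86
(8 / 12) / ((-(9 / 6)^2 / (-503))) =4024/27 = 149.04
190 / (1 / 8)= 1520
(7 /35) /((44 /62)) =31/110 = 0.28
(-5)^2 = 25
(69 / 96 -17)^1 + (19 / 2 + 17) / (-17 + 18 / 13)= -17.98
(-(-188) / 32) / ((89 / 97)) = 6.40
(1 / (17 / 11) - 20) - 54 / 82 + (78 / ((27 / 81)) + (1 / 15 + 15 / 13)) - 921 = -95927579/135915 = -705.79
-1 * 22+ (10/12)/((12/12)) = -127/6 = -21.17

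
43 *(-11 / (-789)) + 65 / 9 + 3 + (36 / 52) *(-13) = 1.82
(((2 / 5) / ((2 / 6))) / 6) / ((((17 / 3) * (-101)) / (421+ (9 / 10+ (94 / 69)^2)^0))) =-1266/8585 = -0.15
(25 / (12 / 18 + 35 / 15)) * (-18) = -150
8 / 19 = 0.42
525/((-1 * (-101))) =525/101 = 5.20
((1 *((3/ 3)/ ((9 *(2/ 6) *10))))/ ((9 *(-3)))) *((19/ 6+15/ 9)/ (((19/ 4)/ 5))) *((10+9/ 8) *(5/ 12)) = -12905/443232 = -0.03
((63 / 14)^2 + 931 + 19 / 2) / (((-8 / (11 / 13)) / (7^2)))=-2071377/416 = -4979.27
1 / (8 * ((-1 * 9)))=-1/72 = -0.01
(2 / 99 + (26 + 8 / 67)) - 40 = -91936/6633 = -13.86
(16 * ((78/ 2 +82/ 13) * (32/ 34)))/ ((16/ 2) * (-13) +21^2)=150784/74477 = 2.02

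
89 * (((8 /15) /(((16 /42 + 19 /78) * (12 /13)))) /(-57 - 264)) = -421148/1641915 = -0.26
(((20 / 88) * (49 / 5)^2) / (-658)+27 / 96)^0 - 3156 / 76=-770/19 = -40.53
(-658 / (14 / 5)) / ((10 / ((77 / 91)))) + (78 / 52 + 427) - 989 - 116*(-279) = 413187/13 = 31783.62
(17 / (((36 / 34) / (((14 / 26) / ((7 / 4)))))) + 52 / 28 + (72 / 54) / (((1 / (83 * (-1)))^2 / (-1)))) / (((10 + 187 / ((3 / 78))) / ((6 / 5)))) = -7517221/3325140 = -2.26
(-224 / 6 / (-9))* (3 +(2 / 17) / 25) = 12.46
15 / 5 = 3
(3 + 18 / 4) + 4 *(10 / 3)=125/6 = 20.83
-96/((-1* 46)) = 48/23 = 2.09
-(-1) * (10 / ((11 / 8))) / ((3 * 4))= 20/33 = 0.61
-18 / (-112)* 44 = 99/14 = 7.07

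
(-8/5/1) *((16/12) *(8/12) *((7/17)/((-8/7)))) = 392/765 = 0.51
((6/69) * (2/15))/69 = 4/23805 = 0.00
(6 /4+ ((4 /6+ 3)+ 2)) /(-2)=-3.58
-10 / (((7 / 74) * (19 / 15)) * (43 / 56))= -108.69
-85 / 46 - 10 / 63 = -5815/2898 = -2.01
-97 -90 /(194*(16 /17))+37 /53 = -7961953/82256 = -96.79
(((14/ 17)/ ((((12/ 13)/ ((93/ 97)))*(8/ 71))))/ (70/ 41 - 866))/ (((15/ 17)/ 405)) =-73907379/18332224 = -4.03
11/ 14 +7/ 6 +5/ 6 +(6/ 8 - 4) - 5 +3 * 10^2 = 8247/28 = 294.54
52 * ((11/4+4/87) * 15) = 63245/29 = 2180.86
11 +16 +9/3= 30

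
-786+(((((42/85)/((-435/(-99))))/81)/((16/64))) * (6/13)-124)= -437413018/480675 = -910.00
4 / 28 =1/7 = 0.14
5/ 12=0.42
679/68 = 9.99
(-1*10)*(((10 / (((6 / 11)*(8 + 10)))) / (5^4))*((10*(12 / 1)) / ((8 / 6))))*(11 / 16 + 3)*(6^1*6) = -1947/10 = -194.70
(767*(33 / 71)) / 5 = 25311/355 = 71.30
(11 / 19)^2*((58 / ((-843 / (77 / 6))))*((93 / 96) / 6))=-8375983/175290048 = -0.05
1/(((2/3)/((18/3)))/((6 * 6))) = 324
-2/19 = -0.11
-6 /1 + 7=1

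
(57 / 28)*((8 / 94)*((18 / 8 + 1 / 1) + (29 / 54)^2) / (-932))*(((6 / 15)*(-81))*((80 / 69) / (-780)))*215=-602129/88407423 = -0.01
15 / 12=1.25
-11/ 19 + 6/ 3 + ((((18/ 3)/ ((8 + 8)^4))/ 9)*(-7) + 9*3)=53084027/1867776 = 28.42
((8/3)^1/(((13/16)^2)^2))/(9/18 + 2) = 1048576/428415 = 2.45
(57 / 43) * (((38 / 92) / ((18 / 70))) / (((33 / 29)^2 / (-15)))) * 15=-265650875/718014 = -369.98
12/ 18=2/3 = 0.67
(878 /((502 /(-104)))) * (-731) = 132966.28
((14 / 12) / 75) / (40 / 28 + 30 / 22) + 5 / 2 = 121207/48375 = 2.51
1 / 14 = 0.07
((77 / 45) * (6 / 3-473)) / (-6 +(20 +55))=-12089/1035 = -11.68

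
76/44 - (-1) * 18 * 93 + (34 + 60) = 19467/11 = 1769.73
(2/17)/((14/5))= 5/119 = 0.04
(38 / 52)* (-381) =-7239/26 = -278.42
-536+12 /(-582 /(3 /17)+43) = -581564/1085 = -536.00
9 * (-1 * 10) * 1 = -90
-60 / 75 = -4/5 = -0.80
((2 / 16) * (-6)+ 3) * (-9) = -81/4 = -20.25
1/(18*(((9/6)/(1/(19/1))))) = 1/513 = 0.00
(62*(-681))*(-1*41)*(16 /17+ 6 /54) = 92902474/51 = 1821617.14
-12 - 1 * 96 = -108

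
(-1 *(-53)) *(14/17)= 742/17 = 43.65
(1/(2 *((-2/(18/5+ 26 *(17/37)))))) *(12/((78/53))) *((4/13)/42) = -152428/656565 = -0.23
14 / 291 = 0.05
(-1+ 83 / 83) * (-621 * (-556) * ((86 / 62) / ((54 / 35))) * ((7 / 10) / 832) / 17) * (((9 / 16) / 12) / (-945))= 0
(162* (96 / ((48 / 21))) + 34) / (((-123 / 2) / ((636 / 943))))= -2899312/38663 = -74.99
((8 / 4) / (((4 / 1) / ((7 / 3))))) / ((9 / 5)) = 35/54 = 0.65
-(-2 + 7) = -5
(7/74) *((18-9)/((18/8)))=0.38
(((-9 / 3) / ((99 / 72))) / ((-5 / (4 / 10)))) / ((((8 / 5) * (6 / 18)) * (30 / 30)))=18/55 = 0.33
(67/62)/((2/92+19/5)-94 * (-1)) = 7705/697469 = 0.01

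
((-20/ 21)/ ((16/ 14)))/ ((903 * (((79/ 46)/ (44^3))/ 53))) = -519196480/214011 = -2426.03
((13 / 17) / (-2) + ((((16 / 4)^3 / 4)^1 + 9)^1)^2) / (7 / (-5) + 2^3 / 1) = 35395/374 = 94.64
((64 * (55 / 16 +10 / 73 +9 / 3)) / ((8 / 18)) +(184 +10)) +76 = 88821/73 = 1216.73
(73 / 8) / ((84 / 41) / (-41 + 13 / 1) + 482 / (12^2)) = 2.79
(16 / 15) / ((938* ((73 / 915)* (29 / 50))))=24400/992873 = 0.02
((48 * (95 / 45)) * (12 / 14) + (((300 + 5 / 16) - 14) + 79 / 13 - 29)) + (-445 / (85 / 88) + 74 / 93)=-252438629/2301936 = -109.66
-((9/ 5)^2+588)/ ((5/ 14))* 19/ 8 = -1965873/500 = -3931.75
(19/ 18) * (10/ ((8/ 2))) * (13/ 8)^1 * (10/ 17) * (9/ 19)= 325/272 = 1.19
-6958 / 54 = -3479/27 = -128.85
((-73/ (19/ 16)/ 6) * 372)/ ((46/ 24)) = -868992/437 = -1988.54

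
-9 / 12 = -3/4 = -0.75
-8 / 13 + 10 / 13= 2/13 = 0.15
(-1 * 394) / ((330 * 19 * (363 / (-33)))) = 0.01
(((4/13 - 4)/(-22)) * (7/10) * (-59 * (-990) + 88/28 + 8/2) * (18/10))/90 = 490704/3575 = 137.26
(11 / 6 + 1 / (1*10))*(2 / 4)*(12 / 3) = 58/15 = 3.87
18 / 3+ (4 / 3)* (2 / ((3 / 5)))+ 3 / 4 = 403/36 = 11.19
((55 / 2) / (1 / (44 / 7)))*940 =1137400/7 = 162485.71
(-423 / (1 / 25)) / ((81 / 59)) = -69325/9 = -7702.78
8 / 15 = 0.53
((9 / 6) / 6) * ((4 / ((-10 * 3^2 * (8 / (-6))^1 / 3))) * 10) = 1/4 = 0.25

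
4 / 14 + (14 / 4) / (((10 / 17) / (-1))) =-793/140 = -5.66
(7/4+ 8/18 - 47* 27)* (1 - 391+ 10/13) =57690325/117 = 493079.70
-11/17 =-0.65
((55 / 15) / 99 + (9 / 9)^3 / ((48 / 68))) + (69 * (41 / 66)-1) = 51461/1188 = 43.32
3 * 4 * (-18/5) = -216/5 = -43.20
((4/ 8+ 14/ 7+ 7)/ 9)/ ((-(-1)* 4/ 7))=133/72 = 1.85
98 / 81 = 1.21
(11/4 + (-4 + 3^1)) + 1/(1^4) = 11/4 = 2.75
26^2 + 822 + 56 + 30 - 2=1582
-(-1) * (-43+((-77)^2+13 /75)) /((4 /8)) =882926/75 = 11772.35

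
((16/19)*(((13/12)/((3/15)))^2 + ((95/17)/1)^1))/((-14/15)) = -61075/1938 = -31.51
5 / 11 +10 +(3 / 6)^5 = 3691/352 = 10.49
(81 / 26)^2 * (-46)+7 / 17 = -2562985/5746 = -446.05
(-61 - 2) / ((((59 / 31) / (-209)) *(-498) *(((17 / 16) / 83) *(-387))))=362824/129387 = 2.80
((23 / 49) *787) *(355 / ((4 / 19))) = 122091245/196 = 622914.52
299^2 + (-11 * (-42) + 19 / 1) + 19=89901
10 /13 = 0.77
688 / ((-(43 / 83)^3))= -9148592/1849 = -4947.86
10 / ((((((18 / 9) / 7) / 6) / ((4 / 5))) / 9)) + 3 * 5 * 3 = 1557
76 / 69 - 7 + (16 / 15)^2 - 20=-128137/5175 = -24.76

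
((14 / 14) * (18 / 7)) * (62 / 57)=2.80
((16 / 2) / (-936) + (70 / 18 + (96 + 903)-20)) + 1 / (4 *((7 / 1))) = 3220033/3276 = 982.92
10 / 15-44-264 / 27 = -478/9 = -53.11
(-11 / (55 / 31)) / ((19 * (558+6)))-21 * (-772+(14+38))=810129569/53580 = 15120.00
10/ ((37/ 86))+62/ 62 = 897/37 = 24.24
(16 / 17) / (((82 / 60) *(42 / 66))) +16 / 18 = 86552/43911 = 1.97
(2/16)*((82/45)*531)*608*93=34194984/5 = 6838996.80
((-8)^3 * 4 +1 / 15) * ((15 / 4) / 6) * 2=-30719/12 = -2559.92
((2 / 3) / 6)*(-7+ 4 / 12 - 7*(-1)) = 1/27 = 0.04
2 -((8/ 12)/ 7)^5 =8168170/4084101 = 2.00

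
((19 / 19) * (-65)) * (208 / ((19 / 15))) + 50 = -201850/19 = -10623.68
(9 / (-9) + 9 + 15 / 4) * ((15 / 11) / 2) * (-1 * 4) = -705/22 = -32.05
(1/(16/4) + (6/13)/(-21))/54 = 83/19656 = 0.00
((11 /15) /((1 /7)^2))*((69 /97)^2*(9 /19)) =7698537/893855 = 8.61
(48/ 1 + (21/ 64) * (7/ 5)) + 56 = 33427/320 = 104.46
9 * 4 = 36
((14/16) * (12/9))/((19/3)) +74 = 2819/38 = 74.18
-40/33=-1.21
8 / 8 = 1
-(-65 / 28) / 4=65/112 = 0.58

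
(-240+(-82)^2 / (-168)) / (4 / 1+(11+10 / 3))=-11761/770 = -15.27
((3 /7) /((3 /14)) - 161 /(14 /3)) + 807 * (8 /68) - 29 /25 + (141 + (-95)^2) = 9227.28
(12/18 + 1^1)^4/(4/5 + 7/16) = 50000/8019 = 6.24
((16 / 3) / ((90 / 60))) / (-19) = -32/171 = -0.19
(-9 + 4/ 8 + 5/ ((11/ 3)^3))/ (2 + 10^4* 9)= -22357/239585324 = 0.00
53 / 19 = 2.79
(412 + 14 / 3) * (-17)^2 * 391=141248750/3 = 47082916.67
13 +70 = 83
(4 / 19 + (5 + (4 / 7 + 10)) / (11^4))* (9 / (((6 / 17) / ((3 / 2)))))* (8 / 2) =63038907/1947253 = 32.37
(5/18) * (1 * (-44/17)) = -0.72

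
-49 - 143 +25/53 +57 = -7130/53 = -134.53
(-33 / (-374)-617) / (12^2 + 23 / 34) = -20975/4919 = -4.26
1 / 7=0.14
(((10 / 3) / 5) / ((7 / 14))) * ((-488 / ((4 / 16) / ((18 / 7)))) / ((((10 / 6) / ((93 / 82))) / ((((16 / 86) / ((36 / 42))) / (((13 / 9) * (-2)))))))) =39211776/114595 = 342.18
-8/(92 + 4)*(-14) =7/6 = 1.17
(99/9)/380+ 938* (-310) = -110496389/380 = -290779.97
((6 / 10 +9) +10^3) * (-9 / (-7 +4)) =15144/5 = 3028.80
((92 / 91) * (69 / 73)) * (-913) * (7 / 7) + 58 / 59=-341562422/391937 = -871.47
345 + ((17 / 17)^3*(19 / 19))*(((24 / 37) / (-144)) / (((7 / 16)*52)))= 3484843/10101 = 345.00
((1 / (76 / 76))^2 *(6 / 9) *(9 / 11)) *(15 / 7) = 90/77 = 1.17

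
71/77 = 0.92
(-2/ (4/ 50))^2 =625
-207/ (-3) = 69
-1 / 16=-0.06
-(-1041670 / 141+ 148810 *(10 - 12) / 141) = 446430/47 = 9498.51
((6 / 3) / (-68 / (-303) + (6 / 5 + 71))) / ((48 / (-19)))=-9595/877784 = -0.01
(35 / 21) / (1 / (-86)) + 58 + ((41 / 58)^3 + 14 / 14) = -49156573/585336 = -83.98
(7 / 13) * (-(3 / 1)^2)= -63/13 = -4.85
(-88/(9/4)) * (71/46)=-12496/207 = -60.37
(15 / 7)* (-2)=-30/7 = -4.29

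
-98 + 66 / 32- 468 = -9023/16 = -563.94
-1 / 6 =-0.17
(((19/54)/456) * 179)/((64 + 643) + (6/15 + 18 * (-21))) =895/2134512 = 0.00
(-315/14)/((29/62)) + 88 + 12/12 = 1186/29 = 40.90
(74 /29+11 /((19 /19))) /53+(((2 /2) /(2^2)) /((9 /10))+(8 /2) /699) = 3475735/6446178 = 0.54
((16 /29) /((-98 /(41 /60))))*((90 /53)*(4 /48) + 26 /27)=-4469/1051785 = 0.00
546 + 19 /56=30595/56 = 546.34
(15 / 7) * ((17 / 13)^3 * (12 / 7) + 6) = 2268450/107653 = 21.07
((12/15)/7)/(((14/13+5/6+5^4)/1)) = 312/1711465 = 0.00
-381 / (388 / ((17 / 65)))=-0.26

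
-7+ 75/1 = 68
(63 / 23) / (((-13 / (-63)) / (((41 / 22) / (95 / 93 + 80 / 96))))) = 5044599/378235 = 13.34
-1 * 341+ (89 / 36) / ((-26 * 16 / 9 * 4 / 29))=-2272277/6656 = -341.39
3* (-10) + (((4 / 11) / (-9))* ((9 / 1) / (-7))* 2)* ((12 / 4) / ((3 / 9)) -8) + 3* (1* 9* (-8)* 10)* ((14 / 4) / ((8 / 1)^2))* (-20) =359221/154 = 2332.60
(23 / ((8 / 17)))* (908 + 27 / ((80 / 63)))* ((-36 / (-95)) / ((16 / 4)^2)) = 261605979/243200 = 1075.68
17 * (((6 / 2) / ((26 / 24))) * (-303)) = -185436/13 = -14264.31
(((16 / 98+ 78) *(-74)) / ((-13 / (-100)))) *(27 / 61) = -19693.59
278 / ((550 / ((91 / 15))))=12649/4125 = 3.07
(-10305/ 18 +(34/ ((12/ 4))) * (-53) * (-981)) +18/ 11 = 12951029/22 = 588683.14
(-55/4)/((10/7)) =-9.62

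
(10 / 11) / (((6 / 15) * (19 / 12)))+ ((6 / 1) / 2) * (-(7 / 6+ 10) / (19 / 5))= -3085/418 = -7.38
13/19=0.68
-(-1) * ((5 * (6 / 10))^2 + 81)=90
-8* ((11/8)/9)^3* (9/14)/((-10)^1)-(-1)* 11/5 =1598003/725760 = 2.20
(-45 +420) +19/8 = 3019/8 = 377.38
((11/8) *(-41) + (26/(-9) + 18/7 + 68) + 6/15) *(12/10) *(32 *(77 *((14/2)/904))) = 268.05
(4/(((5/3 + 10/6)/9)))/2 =27/5 = 5.40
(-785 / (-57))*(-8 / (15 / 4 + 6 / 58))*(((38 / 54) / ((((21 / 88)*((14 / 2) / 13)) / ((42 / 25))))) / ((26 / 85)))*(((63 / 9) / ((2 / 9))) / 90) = -54490304/181035 = -300.99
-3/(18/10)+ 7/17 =-64/51 = -1.25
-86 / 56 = -43/28 = -1.54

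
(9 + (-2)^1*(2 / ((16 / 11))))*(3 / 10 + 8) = 415/8 = 51.88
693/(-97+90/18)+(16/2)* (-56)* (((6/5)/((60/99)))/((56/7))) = -272349/2300 = -118.41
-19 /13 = -1.46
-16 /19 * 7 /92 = -28/437 = -0.06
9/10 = 0.90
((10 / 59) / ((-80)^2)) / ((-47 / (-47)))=1/37760 = 0.00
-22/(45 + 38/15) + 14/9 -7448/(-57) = 845500/6417 = 131.76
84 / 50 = 1.68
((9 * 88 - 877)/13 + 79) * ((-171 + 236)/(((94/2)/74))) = 348540/47 = 7415.74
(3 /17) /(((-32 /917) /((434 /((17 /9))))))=-5372703/4624 = -1161.92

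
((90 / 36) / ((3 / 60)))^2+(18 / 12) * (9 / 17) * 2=42527/17 = 2501.59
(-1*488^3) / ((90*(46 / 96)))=-929714176/345 = -2694823.70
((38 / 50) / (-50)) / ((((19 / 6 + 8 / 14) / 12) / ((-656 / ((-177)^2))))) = 348992/341573125 = 0.00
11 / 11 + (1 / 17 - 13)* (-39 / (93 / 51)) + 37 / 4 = 35591/124 = 287.02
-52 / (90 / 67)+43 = 193/45 = 4.29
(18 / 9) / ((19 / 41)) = 82/19 = 4.32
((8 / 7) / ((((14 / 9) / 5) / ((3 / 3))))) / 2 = 1.84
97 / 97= 1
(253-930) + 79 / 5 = -3306/5 = -661.20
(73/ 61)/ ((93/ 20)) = 1460/5673 = 0.26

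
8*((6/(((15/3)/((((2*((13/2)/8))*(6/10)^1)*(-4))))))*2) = -1872/25 = -74.88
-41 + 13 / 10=-397/10 = -39.70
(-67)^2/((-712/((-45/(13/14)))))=1414035/4628 = 305.54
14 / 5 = 2.80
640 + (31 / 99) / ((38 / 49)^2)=91566271/142956 = 640.52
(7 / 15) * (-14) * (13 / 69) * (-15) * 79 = 100646/69 = 1458.64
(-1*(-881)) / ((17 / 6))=5286/17 = 310.94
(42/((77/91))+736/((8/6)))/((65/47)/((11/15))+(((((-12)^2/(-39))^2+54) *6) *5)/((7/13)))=9435062/59122675 = 0.16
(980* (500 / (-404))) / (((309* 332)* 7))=-4375/2590347 = 0.00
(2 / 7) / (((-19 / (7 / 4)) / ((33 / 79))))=-33/3002 = -0.01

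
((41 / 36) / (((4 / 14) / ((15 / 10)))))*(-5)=-1435/48 = -29.90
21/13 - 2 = -5/13 = -0.38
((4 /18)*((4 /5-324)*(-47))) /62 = 54.45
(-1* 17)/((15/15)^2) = -17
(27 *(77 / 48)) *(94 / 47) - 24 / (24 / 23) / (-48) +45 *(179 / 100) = 40237/240 = 167.65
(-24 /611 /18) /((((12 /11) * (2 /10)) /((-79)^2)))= -343255/5499 = -62.42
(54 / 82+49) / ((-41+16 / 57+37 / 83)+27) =-9632316/2574677 = -3.74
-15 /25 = -3/5 = -0.60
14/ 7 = 2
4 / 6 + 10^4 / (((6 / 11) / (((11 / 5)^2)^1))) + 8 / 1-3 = 88739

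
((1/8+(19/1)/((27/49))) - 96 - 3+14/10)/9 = -68033/9720 = -7.00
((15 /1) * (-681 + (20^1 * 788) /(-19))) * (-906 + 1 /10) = 779952723/38 = 20525071.66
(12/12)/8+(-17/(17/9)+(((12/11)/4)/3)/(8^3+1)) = -8.87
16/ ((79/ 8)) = 1.62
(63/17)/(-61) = -63/1037 = -0.06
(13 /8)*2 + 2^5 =141/4 = 35.25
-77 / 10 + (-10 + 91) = 733/10 = 73.30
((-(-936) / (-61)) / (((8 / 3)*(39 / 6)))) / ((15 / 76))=-1368/305 = -4.49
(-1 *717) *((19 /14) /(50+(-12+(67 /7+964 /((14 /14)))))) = -13623/14162 = -0.96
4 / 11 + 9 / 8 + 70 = 6291/88 = 71.49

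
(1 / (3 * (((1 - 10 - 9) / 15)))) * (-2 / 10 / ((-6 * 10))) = -1/1080 = 0.00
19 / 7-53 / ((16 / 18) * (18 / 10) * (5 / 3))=-961/56 = -17.16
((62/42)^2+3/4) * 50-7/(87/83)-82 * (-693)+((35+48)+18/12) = 57050.28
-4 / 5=-0.80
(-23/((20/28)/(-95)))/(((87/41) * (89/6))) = 250838/2581 = 97.19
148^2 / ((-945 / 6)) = -139.07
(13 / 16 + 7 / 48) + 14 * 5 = 1703/24 = 70.96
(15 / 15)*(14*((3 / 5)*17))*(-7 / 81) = -1666/135 = -12.34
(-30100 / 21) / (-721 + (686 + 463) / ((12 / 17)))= -17200/10881 = -1.58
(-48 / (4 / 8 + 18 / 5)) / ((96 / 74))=-370/41 = -9.02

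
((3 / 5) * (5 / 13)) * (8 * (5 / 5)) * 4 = 96/13 = 7.38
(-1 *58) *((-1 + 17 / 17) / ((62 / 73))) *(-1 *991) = 0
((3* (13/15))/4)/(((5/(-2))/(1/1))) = -13/50 = -0.26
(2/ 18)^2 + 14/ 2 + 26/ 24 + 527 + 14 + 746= 419611/324 = 1295.10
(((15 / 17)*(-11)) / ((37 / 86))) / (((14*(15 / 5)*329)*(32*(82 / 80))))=-11825/237568268 = 0.00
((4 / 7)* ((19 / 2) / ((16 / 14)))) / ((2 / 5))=11.88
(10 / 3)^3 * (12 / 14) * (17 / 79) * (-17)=-116.13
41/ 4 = 10.25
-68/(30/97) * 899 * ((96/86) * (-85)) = 806453344/43 = 18754728.93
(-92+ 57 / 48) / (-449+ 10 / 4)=1453/7144 = 0.20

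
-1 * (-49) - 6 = 43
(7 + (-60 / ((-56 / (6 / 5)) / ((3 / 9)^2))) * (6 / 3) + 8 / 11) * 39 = 24063/77 = 312.51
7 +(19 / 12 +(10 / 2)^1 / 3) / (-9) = 239/36 = 6.64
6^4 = 1296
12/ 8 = 3/2 = 1.50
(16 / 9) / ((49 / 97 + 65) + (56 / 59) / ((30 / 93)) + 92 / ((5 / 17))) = 228920/49092291 = 0.00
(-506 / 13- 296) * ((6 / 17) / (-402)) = 0.29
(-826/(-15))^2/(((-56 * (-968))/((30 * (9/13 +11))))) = 462973/23595 = 19.62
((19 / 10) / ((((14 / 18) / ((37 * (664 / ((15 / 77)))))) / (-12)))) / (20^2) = -5776551/625 = -9242.48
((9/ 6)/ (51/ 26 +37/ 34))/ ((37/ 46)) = 15249/24938 = 0.61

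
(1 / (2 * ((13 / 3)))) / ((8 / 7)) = 21/208 = 0.10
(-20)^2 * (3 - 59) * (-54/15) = 80640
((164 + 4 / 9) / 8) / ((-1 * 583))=-185/5247 = -0.04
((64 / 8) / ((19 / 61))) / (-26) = -0.99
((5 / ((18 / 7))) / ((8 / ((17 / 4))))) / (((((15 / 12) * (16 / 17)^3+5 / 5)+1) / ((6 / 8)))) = 0.25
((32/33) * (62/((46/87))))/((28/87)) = 625704/1771 = 353.31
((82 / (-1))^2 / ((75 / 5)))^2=45212176/225 = 200943.00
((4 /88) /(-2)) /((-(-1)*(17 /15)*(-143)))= 15/106964 = 0.00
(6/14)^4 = 81/2401 = 0.03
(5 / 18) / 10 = 1/36 = 0.03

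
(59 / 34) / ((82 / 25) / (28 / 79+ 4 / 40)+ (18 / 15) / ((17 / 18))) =105905/518048 = 0.20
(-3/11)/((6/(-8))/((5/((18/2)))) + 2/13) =780/3421 = 0.23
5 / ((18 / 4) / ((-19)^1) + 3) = 38/21 = 1.81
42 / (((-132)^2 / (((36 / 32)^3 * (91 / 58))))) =154791/28745728 = 0.01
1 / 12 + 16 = 193/12 = 16.08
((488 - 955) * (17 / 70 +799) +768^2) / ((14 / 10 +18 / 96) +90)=121283448/51289 = 2364.71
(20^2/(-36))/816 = -25/1836 = -0.01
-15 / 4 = -3.75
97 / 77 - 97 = -7372/77 = -95.74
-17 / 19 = -0.89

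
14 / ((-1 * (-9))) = 14/9 = 1.56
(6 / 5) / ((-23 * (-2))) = 3/115 = 0.03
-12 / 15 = -4/5 = -0.80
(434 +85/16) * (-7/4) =-49203/64 = -768.80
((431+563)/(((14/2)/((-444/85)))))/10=-74.17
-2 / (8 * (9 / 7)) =-0.19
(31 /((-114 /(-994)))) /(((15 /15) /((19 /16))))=15407/48 = 320.98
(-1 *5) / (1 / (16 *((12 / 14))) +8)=-0.62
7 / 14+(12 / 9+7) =8.83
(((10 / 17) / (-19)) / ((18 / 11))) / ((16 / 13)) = -715/46512 = -0.02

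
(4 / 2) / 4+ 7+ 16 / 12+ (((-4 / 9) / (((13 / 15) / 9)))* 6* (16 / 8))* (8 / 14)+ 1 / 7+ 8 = -8011/546 = -14.67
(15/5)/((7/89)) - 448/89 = 20627/623 = 33.11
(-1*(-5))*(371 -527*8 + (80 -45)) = -19050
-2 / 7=-0.29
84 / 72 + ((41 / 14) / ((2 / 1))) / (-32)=3013/2688 = 1.12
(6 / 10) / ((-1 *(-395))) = 3/1975 = 0.00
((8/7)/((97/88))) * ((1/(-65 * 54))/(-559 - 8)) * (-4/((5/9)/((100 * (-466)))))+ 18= 272889598/15014727 = 18.17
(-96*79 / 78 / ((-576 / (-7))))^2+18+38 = 12571153/219024 = 57.40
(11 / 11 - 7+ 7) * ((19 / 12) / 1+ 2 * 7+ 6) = 259/12 = 21.58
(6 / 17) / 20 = 3/170 = 0.02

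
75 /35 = 15/7 = 2.14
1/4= 0.25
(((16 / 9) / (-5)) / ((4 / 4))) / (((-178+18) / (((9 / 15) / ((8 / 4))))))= 1/1500 = 0.00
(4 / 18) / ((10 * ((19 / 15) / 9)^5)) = 996451875/2476099 = 402.43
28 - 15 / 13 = 349/13 = 26.85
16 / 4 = 4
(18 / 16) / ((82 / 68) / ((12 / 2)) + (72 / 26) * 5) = 5967/74506 = 0.08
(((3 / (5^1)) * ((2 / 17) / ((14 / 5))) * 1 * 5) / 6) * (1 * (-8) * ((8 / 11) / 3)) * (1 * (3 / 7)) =-160/9163 = -0.02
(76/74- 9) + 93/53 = -12194/1961 = -6.22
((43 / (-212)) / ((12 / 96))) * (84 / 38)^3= -6371568/363527 = -17.53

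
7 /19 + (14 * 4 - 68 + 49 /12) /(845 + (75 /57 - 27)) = 1273333/3549276 = 0.36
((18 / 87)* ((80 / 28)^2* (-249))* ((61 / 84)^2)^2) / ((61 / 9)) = -470985575/27294568 = -17.26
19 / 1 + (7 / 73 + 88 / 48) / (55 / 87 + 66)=16105383/846362 = 19.03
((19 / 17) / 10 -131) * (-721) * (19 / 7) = 43545207/170 = 256148.28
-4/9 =-0.44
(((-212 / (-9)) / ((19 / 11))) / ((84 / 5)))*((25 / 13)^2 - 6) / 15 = -226787/1820637 = -0.12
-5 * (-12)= 60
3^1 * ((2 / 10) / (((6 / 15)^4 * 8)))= 375/128 = 2.93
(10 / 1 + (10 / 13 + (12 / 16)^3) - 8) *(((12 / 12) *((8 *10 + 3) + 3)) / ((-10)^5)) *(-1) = 22833/8320000 = 0.00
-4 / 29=-0.14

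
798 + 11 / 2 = 1607/2 = 803.50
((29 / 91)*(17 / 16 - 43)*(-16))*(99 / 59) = 358.81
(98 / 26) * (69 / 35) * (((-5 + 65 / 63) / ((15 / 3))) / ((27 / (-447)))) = 34270/351 = 97.64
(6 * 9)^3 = 157464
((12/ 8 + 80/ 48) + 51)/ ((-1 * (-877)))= 325/5262 = 0.06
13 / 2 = 6.50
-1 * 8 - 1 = -9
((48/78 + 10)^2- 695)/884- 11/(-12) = 57803/224094 = 0.26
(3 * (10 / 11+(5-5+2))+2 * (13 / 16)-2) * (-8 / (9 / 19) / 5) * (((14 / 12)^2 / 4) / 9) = -45619/42768 = -1.07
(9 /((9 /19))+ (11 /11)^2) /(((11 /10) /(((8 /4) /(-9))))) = -4.04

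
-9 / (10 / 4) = -18/5 = -3.60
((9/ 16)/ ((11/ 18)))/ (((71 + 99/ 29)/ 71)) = 166779/189904 = 0.88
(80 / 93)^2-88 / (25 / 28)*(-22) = 469004992/216225 = 2169.06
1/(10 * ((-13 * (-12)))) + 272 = 424321/1560 = 272.00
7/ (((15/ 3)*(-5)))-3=-82/25 = -3.28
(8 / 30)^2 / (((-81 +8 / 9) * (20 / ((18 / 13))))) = -72/1171625 = 0.00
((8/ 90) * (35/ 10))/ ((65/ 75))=14/39 = 0.36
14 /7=2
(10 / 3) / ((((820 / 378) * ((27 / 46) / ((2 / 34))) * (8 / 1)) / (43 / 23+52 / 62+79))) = 1.57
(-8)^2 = 64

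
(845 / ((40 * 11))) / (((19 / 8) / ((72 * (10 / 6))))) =20280/209 = 97.03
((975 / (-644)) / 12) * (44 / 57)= -3575/36708 = -0.10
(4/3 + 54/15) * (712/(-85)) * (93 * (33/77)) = -4899984/2975 = -1647.05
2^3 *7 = 56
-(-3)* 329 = 987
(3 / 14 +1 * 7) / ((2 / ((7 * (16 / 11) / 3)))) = 404/33 = 12.24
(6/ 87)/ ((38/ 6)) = 6/551 = 0.01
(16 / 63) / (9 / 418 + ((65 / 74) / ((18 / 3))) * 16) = 247456/2303259 = 0.11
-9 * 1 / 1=-9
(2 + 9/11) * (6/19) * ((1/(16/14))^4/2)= 223293/856064 = 0.26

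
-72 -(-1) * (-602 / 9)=-1250/9 = -138.89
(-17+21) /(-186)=-2/93 = -0.02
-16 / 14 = -8/7 = -1.14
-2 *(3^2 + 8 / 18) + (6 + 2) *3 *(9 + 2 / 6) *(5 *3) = 3341.11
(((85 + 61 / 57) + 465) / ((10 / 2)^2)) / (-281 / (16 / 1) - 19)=-502576/833625 = -0.60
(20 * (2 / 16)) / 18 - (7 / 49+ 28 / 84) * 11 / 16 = -95/504 = -0.19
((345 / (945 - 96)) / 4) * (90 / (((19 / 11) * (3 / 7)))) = 132825/10754 = 12.35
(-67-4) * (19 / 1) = -1349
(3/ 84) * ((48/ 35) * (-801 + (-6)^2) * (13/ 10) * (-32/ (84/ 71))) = 2259504/1715 = 1317.50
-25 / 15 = -5/3 = -1.67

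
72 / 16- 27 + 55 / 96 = -2105/96 = -21.93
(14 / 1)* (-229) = -3206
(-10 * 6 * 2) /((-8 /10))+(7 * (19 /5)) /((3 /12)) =1282/5 = 256.40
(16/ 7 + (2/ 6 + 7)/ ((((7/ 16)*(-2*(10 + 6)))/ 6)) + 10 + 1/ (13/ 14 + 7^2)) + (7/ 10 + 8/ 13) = 6665123/636090 = 10.48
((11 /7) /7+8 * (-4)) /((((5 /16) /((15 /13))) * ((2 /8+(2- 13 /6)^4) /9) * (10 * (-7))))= 435860352/7245875 = 60.15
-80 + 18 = -62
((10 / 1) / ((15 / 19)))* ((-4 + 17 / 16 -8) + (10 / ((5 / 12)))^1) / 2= 3971/48 = 82.73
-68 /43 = -1.58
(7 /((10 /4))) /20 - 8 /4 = -93/50 = -1.86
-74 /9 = -8.22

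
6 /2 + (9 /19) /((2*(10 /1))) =1149/380 = 3.02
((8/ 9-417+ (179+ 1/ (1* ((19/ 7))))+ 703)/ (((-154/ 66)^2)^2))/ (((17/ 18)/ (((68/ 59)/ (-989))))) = -7380720/380273467 = -0.02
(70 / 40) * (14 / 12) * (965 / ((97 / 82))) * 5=9693425/1164 = 8327.68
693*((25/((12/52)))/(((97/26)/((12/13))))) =1801800/97 = 18575.26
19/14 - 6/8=17/28 = 0.61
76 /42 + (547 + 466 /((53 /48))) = 1080553/1113 = 970.85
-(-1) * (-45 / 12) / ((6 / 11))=-55/8 = -6.88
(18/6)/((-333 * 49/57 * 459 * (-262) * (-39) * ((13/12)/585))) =-190/157464489 = 0.00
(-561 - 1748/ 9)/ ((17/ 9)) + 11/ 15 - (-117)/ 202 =-20527301/51510 = -398.51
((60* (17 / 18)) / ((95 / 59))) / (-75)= -0.47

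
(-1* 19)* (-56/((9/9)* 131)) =1064/131 = 8.12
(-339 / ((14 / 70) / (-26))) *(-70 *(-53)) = 163499700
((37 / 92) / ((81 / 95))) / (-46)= -3515/342792 = -0.01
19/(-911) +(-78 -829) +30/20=-905.52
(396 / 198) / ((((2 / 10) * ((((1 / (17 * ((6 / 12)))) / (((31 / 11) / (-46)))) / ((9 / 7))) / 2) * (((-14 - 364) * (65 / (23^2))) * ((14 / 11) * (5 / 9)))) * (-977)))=-36363/87128860 = 0.00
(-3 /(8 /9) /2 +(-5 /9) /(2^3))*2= -253/72 = -3.51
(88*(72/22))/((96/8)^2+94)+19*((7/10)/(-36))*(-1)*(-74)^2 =2024.29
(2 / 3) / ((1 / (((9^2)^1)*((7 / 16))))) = 189/8 = 23.62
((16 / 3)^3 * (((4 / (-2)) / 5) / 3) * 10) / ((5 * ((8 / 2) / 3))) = -4096/135 = -30.34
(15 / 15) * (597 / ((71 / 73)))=43581/71 = 613.82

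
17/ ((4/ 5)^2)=425/16 = 26.56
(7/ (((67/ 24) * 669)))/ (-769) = -56/11489629 = 0.00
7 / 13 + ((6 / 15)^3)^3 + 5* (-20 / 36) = -511658846/228515625 = -2.24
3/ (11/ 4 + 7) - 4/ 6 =-14/39 = -0.36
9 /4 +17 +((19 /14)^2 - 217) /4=-27079/784 = -34.54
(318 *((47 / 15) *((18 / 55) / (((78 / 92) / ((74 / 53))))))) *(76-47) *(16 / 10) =445406592/17875 = 24917.85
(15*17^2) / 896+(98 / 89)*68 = 6356759/79744 = 79.71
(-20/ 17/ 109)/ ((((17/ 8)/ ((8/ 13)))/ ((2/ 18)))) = -1280/3685617 = 0.00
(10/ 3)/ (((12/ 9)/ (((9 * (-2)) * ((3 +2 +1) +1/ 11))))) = -3015/11 = -274.09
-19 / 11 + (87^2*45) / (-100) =-749711/220 = -3407.78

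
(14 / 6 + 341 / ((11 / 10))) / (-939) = -937/2817 = -0.33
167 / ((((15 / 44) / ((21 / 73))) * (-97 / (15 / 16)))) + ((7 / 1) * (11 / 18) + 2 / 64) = 6009977/2039328 = 2.95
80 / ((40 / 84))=168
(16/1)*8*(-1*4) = -512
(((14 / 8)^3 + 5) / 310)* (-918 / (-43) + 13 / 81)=16556657/23034240 = 0.72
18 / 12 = 3/2 = 1.50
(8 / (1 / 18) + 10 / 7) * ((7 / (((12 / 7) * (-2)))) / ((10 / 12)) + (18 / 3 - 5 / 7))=202073/490 = 412.39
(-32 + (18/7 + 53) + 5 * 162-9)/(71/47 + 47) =22607/1330 = 17.00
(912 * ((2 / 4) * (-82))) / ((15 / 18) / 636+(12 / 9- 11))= 142687872/36883 = 3868.66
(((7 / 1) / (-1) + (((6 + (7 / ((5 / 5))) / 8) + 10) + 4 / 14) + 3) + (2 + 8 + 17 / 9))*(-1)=-12625/504 = -25.05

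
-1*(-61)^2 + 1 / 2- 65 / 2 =-3753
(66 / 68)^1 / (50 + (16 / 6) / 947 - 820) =-93753/74377108 = 0.00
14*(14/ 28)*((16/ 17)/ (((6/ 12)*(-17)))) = -224/289 = -0.78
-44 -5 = -49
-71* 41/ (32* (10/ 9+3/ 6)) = -26199/464 = -56.46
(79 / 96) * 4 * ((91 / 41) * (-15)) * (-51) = 1833195/328 = 5589.01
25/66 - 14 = -899/66 = -13.62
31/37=0.84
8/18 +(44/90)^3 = 51148/91125 = 0.56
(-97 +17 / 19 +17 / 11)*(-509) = 10059367/209 = 48130.94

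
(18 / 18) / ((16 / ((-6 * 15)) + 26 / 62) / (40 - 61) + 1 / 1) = 29295/28958 = 1.01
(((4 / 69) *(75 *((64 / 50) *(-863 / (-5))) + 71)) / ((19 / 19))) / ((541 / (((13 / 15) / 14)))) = 2163278/19597725 = 0.11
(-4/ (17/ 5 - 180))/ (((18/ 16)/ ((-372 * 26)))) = -515840/2649 = -194.73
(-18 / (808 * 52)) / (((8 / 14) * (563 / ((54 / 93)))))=-567/733305248 = 0.00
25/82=0.30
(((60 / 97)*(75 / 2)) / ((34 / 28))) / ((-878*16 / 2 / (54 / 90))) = -4725/2895644 = 0.00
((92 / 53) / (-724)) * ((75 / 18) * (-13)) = 7475/57558 = 0.13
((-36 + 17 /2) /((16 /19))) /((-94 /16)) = 1045/188 = 5.56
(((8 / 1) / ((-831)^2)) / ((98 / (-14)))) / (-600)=1/362544525 = 0.00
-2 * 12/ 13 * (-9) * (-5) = -1080/13 = -83.08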